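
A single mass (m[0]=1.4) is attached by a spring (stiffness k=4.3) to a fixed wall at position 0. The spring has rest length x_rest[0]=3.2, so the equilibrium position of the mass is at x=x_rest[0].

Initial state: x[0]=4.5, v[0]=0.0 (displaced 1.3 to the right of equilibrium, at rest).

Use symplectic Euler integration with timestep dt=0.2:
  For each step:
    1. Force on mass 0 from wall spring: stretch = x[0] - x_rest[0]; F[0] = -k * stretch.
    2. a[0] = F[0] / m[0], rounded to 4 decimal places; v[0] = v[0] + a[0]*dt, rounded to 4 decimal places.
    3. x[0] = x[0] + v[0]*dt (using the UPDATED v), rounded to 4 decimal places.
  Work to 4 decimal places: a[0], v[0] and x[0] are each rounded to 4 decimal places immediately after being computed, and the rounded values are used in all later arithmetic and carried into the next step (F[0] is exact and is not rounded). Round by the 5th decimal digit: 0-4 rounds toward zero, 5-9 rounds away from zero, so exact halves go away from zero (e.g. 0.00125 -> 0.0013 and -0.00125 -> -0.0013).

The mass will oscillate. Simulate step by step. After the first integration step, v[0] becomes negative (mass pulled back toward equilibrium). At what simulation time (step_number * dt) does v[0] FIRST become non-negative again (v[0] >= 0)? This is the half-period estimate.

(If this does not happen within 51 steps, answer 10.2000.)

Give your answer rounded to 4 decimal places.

Step 0: x=[4.5000] v=[0.0000]
Step 1: x=[4.3403] v=[-0.7986]
Step 2: x=[4.0405] v=[-1.4991]
Step 3: x=[3.6374] v=[-2.0154]
Step 4: x=[3.1806] v=[-2.2841]
Step 5: x=[2.7262] v=[-2.2722]
Step 6: x=[2.3300] v=[-1.9812]
Step 7: x=[2.0406] v=[-1.4468]
Step 8: x=[1.8937] v=[-0.7346]
Step 9: x=[1.9073] v=[0.0678]
First v>=0 after going negative at step 9, time=1.8000

Answer: 1.8000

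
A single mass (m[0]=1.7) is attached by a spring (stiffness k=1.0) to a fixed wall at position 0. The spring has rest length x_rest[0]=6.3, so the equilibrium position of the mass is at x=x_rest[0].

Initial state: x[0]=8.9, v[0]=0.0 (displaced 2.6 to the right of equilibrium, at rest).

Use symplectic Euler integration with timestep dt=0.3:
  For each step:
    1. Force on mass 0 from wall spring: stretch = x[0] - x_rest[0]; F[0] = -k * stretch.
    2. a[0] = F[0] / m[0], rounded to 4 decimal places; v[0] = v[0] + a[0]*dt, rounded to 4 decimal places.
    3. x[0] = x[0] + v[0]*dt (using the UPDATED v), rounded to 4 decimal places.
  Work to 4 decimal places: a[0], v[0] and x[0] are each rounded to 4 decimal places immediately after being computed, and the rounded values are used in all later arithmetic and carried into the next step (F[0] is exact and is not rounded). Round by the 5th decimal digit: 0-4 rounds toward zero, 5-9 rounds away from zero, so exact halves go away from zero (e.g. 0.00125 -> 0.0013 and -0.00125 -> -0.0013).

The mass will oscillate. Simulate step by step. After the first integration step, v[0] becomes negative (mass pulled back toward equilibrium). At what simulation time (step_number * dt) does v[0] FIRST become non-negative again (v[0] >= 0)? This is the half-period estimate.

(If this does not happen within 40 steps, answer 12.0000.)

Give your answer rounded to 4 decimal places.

Step 0: x=[8.9000] v=[0.0000]
Step 1: x=[8.7624] v=[-0.4588]
Step 2: x=[8.4944] v=[-0.8934]
Step 3: x=[8.1102] v=[-1.2806]
Step 4: x=[7.6302] v=[-1.6000]
Step 5: x=[7.0798] v=[-1.8348]
Step 6: x=[6.4881] v=[-1.9724]
Step 7: x=[5.8864] v=[-2.0056]
Step 8: x=[5.3066] v=[-1.9326]
Step 9: x=[4.7794] v=[-1.7573]
Step 10: x=[4.3327] v=[-1.4890]
Step 11: x=[3.9902] v=[-1.1418]
Step 12: x=[3.7699] v=[-0.7342]
Step 13: x=[3.6836] v=[-0.2877]
Step 14: x=[3.7358] v=[0.1740]
First v>=0 after going negative at step 14, time=4.2000

Answer: 4.2000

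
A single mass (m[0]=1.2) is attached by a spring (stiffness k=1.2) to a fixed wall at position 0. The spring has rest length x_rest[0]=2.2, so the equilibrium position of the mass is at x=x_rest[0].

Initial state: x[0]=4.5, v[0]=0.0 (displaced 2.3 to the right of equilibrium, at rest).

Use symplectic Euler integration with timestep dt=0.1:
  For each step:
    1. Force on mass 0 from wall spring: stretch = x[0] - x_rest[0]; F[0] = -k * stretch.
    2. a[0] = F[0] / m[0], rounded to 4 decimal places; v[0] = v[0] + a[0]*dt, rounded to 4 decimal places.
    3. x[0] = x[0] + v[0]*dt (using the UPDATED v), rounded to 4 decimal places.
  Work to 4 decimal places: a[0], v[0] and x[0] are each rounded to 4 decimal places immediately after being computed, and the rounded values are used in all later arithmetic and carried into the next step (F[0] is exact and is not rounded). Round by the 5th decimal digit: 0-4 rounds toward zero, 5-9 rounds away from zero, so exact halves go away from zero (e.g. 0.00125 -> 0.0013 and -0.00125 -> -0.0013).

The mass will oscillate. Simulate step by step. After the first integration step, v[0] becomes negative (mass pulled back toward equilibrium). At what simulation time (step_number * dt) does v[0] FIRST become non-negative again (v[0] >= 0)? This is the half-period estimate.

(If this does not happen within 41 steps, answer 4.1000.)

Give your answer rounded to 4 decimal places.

Step 0: x=[4.5000] v=[0.0000]
Step 1: x=[4.4770] v=[-0.2300]
Step 2: x=[4.4312] v=[-0.4577]
Step 3: x=[4.3631] v=[-0.6808]
Step 4: x=[4.2734] v=[-0.8971]
Step 5: x=[4.1630] v=[-1.1044]
Step 6: x=[4.0329] v=[-1.3007]
Step 7: x=[3.8845] v=[-1.4840]
Step 8: x=[3.7193] v=[-1.6525]
Step 9: x=[3.5389] v=[-1.8044]
Step 10: x=[3.3451] v=[-1.9383]
Step 11: x=[3.1398] v=[-2.0528]
Step 12: x=[2.9251] v=[-2.1468]
Step 13: x=[2.7032] v=[-2.2193]
Step 14: x=[2.4762] v=[-2.2696]
Step 15: x=[2.2465] v=[-2.2972]
Step 16: x=[2.0163] v=[-2.3019]
Step 17: x=[1.7880] v=[-2.2835]
Step 18: x=[1.5638] v=[-2.2423]
Step 19: x=[1.3459] v=[-2.1787]
Step 20: x=[1.1366] v=[-2.0933]
Step 21: x=[0.9379] v=[-1.9870]
Step 22: x=[0.7518] v=[-1.8608]
Step 23: x=[0.5802] v=[-1.7160]
Step 24: x=[0.4248] v=[-1.5540]
Step 25: x=[0.2872] v=[-1.3765]
Step 26: x=[0.1687] v=[-1.1852]
Step 27: x=[0.0705] v=[-0.9821]
Step 28: x=[-0.0064] v=[-0.7692]
Step 29: x=[-0.0613] v=[-0.5486]
Step 30: x=[-0.0936] v=[-0.3225]
Step 31: x=[-0.1029] v=[-0.0931]
Step 32: x=[-0.0892] v=[0.1372]
First v>=0 after going negative at step 32, time=3.2000

Answer: 3.2000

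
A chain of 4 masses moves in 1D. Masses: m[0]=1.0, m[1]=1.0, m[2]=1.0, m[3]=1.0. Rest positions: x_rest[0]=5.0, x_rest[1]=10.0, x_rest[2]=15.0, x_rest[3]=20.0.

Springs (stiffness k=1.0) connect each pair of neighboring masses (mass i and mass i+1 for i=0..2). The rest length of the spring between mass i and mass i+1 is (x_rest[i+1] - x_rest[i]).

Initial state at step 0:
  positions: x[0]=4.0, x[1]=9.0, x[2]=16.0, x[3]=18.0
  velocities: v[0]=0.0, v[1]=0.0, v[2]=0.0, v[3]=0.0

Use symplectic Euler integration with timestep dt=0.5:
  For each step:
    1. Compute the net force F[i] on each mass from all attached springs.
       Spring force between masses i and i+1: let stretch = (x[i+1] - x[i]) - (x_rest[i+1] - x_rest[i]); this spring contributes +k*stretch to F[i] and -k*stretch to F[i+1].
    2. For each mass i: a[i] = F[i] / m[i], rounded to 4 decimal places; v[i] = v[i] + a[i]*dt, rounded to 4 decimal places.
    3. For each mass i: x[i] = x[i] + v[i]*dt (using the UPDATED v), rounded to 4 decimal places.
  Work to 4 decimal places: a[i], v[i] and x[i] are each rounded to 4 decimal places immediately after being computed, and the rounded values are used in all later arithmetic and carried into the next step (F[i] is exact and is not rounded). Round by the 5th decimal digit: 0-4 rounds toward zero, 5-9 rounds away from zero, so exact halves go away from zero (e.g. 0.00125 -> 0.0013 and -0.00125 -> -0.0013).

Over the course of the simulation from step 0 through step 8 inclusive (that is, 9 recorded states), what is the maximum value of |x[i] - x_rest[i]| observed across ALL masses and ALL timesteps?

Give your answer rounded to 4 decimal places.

Step 0: x=[4.0000 9.0000 16.0000 18.0000] v=[0.0000 0.0000 0.0000 0.0000]
Step 1: x=[4.0000 9.5000 14.7500 18.7500] v=[0.0000 1.0000 -2.5000 1.5000]
Step 2: x=[4.1250 9.9375 13.1875 19.7500] v=[0.2500 0.8750 -3.1250 2.0000]
Step 3: x=[4.4532 9.7344 12.4531 20.3594] v=[0.6563 -0.4063 -1.4688 1.2188]
Step 4: x=[4.8517 8.8906 13.0156 20.2422] v=[0.7969 -1.6876 1.1250 -0.2344]
Step 5: x=[5.0099 8.0683 14.3535 19.5684] v=[0.3164 -1.6446 2.6758 -1.3477]
Step 6: x=[4.6827 8.0527 15.4239 18.8408] v=[-0.6544 -0.0312 2.1407 -1.4552]
Step 7: x=[3.9480 9.0374 15.5057 18.5090] v=[-1.4694 1.9694 0.1636 -0.6637]
Step 8: x=[3.2357 10.3669 14.7213 18.6764] v=[-1.4247 2.6589 -1.5689 0.3347]
Max displacement = 2.5469

Answer: 2.5469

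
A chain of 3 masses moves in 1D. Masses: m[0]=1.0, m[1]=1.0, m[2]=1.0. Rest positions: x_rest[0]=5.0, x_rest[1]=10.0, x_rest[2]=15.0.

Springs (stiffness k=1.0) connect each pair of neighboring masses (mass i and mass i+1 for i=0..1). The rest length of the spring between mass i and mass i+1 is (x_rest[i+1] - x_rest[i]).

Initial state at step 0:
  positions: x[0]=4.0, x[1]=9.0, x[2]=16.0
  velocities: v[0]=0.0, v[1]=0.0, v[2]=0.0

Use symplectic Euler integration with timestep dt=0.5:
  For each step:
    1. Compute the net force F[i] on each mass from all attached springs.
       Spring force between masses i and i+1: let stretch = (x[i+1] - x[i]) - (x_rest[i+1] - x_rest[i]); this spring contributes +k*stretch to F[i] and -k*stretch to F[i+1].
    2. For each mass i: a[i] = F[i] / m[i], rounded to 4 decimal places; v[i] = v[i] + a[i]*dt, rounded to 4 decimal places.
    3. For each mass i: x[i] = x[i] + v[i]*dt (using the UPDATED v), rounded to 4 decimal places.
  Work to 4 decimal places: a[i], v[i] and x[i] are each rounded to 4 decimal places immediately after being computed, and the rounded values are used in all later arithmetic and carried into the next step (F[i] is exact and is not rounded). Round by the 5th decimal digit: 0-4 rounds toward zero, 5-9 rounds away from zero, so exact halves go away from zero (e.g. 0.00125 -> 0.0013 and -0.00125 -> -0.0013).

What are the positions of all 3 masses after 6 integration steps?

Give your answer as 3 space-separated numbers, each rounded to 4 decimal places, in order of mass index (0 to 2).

Step 0: x=[4.0000 9.0000 16.0000] v=[0.0000 0.0000 0.0000]
Step 1: x=[4.0000 9.5000 15.5000] v=[0.0000 1.0000 -1.0000]
Step 2: x=[4.1250 10.1250 14.7500] v=[0.2500 1.2500 -1.5000]
Step 3: x=[4.5000 10.4063 14.0938] v=[0.7500 0.5625 -1.3125]
Step 4: x=[5.1016 10.1329 13.7657] v=[1.2032 -0.5469 -0.6563]
Step 5: x=[5.7111 9.5098 13.7794] v=[1.2189 -1.2462 0.0273]
Step 6: x=[6.0203 9.0044 13.9757] v=[0.6183 -1.0108 0.3925]

Answer: 6.0203 9.0044 13.9757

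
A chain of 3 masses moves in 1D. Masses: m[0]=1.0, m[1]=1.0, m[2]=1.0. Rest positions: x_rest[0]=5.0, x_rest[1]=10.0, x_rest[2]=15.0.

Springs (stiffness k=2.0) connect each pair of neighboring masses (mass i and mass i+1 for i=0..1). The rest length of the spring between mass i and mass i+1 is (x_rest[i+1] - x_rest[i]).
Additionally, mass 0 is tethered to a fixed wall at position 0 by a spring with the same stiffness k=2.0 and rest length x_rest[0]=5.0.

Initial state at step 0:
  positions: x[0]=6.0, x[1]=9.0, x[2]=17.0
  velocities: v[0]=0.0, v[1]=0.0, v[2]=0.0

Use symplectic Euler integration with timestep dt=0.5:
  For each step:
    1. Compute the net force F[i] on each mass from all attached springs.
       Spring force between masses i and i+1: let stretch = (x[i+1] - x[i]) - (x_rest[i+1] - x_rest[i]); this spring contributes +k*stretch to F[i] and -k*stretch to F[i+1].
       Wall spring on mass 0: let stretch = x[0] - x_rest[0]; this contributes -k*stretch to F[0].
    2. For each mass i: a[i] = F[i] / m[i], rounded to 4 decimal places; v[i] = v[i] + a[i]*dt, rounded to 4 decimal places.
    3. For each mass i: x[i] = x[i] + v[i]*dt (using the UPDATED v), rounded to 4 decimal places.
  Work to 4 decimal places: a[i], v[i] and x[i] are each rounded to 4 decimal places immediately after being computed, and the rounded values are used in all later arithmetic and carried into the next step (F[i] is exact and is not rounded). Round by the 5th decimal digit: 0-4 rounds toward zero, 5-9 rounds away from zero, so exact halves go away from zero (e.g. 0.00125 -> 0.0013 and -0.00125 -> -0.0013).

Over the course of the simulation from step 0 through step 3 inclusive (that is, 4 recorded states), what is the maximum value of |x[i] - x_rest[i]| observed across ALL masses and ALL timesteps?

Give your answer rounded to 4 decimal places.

Answer: 2.5000

Derivation:
Step 0: x=[6.0000 9.0000 17.0000] v=[0.0000 0.0000 0.0000]
Step 1: x=[4.5000 11.5000 15.5000] v=[-3.0000 5.0000 -3.0000]
Step 2: x=[4.2500 12.5000 14.5000] v=[-0.5000 2.0000 -2.0000]
Step 3: x=[6.0000 10.3750 15.0000] v=[3.5000 -4.2500 1.0000]
Max displacement = 2.5000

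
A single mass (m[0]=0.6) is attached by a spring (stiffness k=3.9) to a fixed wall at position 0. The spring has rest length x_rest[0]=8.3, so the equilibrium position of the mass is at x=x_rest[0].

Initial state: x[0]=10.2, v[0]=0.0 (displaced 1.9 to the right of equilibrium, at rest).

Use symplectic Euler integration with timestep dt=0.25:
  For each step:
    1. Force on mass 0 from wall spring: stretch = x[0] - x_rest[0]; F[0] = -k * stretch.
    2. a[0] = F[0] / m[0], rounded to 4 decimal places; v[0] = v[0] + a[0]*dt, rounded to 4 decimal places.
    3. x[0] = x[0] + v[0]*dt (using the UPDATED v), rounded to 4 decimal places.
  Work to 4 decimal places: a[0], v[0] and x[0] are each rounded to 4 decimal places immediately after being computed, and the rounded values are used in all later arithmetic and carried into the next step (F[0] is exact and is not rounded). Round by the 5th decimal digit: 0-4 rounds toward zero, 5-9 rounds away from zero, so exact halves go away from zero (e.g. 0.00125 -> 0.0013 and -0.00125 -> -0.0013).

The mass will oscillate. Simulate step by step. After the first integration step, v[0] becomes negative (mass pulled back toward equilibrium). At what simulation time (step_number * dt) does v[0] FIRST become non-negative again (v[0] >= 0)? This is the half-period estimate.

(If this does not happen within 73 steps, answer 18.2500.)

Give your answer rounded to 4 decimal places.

Answer: 1.2500

Derivation:
Step 0: x=[10.2000] v=[0.0000]
Step 1: x=[9.4281] v=[-3.0875]
Step 2: x=[8.1979] v=[-4.9207]
Step 3: x=[7.0092] v=[-4.7548]
Step 4: x=[6.3449] v=[-2.6573]
Step 5: x=[6.4749] v=[0.5198]
First v>=0 after going negative at step 5, time=1.2500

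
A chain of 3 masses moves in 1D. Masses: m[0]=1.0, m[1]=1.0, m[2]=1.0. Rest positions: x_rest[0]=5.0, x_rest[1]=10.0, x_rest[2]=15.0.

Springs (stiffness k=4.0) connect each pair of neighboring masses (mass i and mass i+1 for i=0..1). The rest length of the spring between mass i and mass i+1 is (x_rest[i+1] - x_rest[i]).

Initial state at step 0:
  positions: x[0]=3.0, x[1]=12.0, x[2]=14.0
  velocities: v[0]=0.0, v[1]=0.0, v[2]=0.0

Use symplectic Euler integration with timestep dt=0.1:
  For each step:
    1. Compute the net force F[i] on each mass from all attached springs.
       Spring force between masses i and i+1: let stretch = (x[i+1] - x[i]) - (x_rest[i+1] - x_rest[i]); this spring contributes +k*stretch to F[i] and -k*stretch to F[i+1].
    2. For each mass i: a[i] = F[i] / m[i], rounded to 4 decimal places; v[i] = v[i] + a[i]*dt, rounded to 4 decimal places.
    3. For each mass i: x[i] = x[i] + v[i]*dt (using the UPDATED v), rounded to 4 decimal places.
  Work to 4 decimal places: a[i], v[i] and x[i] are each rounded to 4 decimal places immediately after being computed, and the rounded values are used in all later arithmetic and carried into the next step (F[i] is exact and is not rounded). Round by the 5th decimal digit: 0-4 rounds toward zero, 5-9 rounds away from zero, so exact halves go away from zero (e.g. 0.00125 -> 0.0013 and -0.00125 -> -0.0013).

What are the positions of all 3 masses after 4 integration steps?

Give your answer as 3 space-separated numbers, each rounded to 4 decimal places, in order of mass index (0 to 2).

Step 0: x=[3.0000 12.0000 14.0000] v=[0.0000 0.0000 0.0000]
Step 1: x=[3.1600 11.7200 14.1200] v=[1.6000 -2.8000 1.2000]
Step 2: x=[3.4624 11.1936 14.3440] v=[3.0240 -5.2640 2.2400]
Step 3: x=[3.8741 10.4840 14.6420] v=[4.1165 -7.0963 2.9798]
Step 4: x=[4.3502 9.6763 14.9737] v=[4.7605 -8.0771 3.3166]

Answer: 4.3502 9.6763 14.9737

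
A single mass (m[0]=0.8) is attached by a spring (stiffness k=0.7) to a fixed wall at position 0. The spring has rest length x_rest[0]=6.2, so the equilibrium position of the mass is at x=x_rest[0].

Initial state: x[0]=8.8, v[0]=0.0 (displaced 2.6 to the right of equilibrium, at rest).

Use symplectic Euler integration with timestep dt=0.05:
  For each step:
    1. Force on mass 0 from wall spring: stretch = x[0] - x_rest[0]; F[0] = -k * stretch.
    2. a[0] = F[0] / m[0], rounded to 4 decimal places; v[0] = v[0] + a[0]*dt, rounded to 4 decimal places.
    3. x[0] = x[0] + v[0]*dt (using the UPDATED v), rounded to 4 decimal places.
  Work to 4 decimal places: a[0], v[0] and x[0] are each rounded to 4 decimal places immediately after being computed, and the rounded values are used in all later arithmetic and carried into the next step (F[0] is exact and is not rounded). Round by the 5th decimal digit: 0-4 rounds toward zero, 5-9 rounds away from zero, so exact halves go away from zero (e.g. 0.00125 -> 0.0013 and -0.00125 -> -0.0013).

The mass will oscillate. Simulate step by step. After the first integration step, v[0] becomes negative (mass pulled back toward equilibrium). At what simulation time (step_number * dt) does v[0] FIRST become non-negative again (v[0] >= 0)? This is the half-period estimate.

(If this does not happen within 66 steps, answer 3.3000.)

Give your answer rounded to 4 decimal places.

Step 0: x=[8.8000] v=[0.0000]
Step 1: x=[8.7943] v=[-0.1138]
Step 2: x=[8.7829] v=[-0.2273]
Step 3: x=[8.7659] v=[-0.3403]
Step 4: x=[8.7433] v=[-0.4526]
Step 5: x=[8.7151] v=[-0.5639]
Step 6: x=[8.6814] v=[-0.6739]
Step 7: x=[8.6423] v=[-0.7825]
Step 8: x=[8.5978] v=[-0.8894]
Step 9: x=[8.5481] v=[-0.9943]
Step 10: x=[8.4933] v=[-1.0970]
Step 11: x=[8.4334] v=[-1.1973]
Step 12: x=[8.3687] v=[-1.2950]
Step 13: x=[8.2992] v=[-1.3899]
Step 14: x=[8.2251] v=[-1.4817]
Step 15: x=[8.1466] v=[-1.5703]
Step 16: x=[8.0638] v=[-1.6555]
Step 17: x=[7.9770] v=[-1.7370]
Step 18: x=[7.8863] v=[-1.8147]
Step 19: x=[7.7919] v=[-1.8885]
Step 20: x=[7.6940] v=[-1.9581]
Step 21: x=[7.5928] v=[-2.0235]
Step 22: x=[7.4886] v=[-2.0844]
Step 23: x=[7.3816] v=[-2.1408]
Step 24: x=[7.2720] v=[-2.1925]
Step 25: x=[7.1600] v=[-2.2394]
Step 26: x=[7.0459] v=[-2.2814]
Step 27: x=[6.9300] v=[-2.3184]
Step 28: x=[6.8125] v=[-2.3503]
Step 29: x=[6.6936] v=[-2.3771]
Step 30: x=[6.5737] v=[-2.3987]
Step 31: x=[6.4529] v=[-2.4151]
Step 32: x=[6.3316] v=[-2.4262]
Step 33: x=[6.2100] v=[-2.4320]
Step 34: x=[6.0884] v=[-2.4324]
Step 35: x=[5.9670] v=[-2.4275]
Step 36: x=[5.8461] v=[-2.4173]
Step 37: x=[5.7260] v=[-2.4018]
Step 38: x=[5.6069] v=[-2.3811]
Step 39: x=[5.4891] v=[-2.3552]
Step 40: x=[5.3729] v=[-2.3241]
Step 41: x=[5.2585] v=[-2.2879]
Step 42: x=[5.1462] v=[-2.2467]
Step 43: x=[5.0362] v=[-2.2006]
Step 44: x=[4.9287] v=[-2.1497]
Step 45: x=[4.8240] v=[-2.0941]
Step 46: x=[4.7223] v=[-2.0339]
Step 47: x=[4.6238] v=[-1.9693]
Step 48: x=[4.5288] v=[-1.9003]
Step 49: x=[4.4374] v=[-1.8272]
Step 50: x=[4.3499] v=[-1.7501]
Step 51: x=[4.2664] v=[-1.6692]
Step 52: x=[4.1872] v=[-1.5846]
Step 53: x=[4.1124] v=[-1.4965]
Step 54: x=[4.0421] v=[-1.4052]
Step 55: x=[3.9766] v=[-1.3108]
Step 56: x=[3.9159] v=[-1.2135]
Step 57: x=[3.8602] v=[-1.1136]
Step 58: x=[3.8096] v=[-1.0112]
Step 59: x=[3.7643] v=[-0.9066]
Step 60: x=[3.7243] v=[-0.8000]
Step 61: x=[3.6897] v=[-0.6917]
Step 62: x=[3.6606] v=[-0.5819]
Step 63: x=[3.6371] v=[-0.4708]
Step 64: x=[3.6192] v=[-0.3587]
Step 65: x=[3.6069] v=[-0.2458]
Step 66: x=[3.6003] v=[-0.1324]
v[0] did not become non-negative within 66 steps; using fallback time=3.3000

Answer: 3.3000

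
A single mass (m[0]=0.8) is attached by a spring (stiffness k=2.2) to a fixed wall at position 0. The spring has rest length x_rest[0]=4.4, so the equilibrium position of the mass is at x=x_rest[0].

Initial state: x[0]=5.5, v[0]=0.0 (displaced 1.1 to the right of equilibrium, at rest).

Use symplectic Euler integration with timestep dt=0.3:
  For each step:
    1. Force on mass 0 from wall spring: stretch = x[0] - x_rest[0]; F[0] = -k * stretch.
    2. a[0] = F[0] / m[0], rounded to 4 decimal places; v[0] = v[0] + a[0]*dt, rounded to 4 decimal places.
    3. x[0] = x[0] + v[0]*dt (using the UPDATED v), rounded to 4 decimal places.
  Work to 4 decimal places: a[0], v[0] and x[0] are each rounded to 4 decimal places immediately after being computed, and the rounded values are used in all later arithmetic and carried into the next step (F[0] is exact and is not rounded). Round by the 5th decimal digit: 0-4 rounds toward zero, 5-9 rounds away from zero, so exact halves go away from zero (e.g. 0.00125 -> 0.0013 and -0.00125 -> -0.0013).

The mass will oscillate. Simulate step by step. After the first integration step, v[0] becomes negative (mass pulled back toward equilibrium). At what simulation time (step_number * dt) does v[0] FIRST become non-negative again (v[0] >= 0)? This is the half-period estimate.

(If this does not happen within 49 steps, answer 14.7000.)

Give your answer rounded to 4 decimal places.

Step 0: x=[5.5000] v=[0.0000]
Step 1: x=[5.2278] v=[-0.9075]
Step 2: x=[4.7507] v=[-1.5905]
Step 3: x=[4.1868] v=[-1.8798]
Step 4: x=[3.6756] v=[-1.7039]
Step 5: x=[3.3437] v=[-1.1063]
Step 6: x=[3.2732] v=[-0.2349]
Step 7: x=[3.4816] v=[0.6947]
First v>=0 after going negative at step 7, time=2.1000

Answer: 2.1000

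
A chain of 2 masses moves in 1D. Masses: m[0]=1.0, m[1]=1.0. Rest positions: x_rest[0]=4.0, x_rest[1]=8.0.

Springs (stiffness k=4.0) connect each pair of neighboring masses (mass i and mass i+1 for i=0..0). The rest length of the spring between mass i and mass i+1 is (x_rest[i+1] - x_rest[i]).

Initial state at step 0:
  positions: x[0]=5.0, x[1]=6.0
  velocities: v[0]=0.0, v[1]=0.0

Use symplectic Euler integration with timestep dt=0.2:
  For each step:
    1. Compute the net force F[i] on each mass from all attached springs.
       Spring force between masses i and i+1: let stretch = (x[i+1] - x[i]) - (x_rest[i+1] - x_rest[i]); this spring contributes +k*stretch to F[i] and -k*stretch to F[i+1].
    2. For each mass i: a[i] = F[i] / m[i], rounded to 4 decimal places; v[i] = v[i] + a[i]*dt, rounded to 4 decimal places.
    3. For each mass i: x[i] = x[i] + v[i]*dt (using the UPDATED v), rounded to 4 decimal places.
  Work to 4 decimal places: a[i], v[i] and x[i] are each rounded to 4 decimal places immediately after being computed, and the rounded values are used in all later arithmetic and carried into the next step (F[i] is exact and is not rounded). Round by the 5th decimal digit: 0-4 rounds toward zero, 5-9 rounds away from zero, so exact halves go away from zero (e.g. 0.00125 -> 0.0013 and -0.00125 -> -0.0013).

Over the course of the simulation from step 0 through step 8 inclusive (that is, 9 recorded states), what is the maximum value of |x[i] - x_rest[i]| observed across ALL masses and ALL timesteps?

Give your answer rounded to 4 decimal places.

Answer: 2.0638

Derivation:
Step 0: x=[5.0000 6.0000] v=[0.0000 0.0000]
Step 1: x=[4.5200 6.4800] v=[-2.4000 2.4000]
Step 2: x=[3.7136 7.2864] v=[-4.0320 4.0320]
Step 3: x=[2.8388 8.1612] v=[-4.3738 4.3738]
Step 4: x=[2.1756 8.8244] v=[-3.3159 3.3159]
Step 5: x=[1.9362 9.0638] v=[-1.1969 1.1969]
Step 6: x=[2.1972 8.8028] v=[1.3052 -1.3052]
Step 7: x=[2.8751 8.1249] v=[3.3897 -3.3897]
Step 8: x=[3.7530 7.2470] v=[4.3895 -4.3895]
Max displacement = 2.0638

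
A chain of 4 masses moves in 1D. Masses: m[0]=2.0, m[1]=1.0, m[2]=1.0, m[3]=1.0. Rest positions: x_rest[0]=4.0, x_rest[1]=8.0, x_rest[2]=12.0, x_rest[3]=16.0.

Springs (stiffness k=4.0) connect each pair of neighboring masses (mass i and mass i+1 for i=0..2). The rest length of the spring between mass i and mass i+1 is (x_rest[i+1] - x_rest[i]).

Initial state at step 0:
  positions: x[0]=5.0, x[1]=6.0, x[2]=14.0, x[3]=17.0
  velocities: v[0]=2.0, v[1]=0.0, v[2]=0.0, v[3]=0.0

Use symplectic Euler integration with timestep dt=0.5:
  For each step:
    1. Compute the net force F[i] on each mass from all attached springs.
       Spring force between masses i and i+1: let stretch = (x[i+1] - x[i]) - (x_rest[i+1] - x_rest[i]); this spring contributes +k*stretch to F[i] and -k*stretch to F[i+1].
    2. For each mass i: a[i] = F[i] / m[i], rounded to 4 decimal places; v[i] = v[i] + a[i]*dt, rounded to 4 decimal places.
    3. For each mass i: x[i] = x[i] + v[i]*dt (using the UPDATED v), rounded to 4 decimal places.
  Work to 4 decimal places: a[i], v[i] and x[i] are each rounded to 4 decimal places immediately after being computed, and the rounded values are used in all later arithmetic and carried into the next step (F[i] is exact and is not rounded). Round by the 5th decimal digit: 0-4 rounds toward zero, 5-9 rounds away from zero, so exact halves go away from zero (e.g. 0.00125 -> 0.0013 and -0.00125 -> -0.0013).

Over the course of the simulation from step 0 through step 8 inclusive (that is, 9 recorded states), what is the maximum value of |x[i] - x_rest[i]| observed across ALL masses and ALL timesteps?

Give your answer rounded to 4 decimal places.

Answer: 7.3282

Derivation:
Step 0: x=[5.0000 6.0000 14.0000 17.0000] v=[2.0000 0.0000 0.0000 0.0000]
Step 1: x=[4.5000 13.0000 9.0000 18.0000] v=[-1.0000 14.0000 -10.0000 2.0000]
Step 2: x=[6.2500 7.5000 17.0000 14.0000] v=[3.5000 -11.0000 16.0000 -8.0000]
Step 3: x=[6.6250 10.2500 12.5000 17.0000] v=[0.7500 5.5000 -9.0000 6.0000]
Step 4: x=[6.8125 11.6250 10.2500 19.5000] v=[0.3750 2.7500 -4.5000 5.0000]
Step 5: x=[7.4063 6.8125 18.6250 16.7500] v=[1.1875 -9.6250 16.7500 -5.5000]
Step 6: x=[5.7032 14.4063 13.3125 19.8750] v=[-3.4063 15.1876 -10.6250 6.2500]
Step 7: x=[6.3516 12.2032 15.6563 20.4375] v=[1.2968 -4.4062 4.6876 1.1250]
Step 8: x=[7.9258 7.6016 19.3282 20.2188] v=[3.1484 -9.2032 7.3438 -0.4374]
Max displacement = 7.3282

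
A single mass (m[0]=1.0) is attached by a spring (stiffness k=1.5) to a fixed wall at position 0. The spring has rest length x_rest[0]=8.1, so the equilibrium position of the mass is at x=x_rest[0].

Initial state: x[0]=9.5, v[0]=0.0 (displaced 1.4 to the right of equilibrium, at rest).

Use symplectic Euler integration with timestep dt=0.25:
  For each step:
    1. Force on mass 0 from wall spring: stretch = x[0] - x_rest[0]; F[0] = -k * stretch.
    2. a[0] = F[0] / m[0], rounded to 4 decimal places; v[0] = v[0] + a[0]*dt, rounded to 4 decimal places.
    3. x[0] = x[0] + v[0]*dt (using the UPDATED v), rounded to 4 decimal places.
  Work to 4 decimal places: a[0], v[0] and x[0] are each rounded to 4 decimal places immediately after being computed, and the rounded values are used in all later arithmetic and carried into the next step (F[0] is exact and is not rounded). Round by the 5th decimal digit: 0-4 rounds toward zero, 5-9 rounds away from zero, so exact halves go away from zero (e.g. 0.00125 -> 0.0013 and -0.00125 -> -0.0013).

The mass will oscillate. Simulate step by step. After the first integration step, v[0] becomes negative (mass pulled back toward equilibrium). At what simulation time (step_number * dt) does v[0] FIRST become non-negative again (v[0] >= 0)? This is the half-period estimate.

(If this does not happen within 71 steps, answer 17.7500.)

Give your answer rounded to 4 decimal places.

Step 0: x=[9.5000] v=[0.0000]
Step 1: x=[9.3688] v=[-0.5250]
Step 2: x=[9.1186] v=[-1.0008]
Step 3: x=[8.7729] v=[-1.3828]
Step 4: x=[8.3641] v=[-1.6352]
Step 5: x=[7.9305] v=[-1.7343]
Step 6: x=[7.5128] v=[-1.6707]
Step 7: x=[7.1502] v=[-1.4505]
Step 8: x=[6.8766] v=[-1.0943]
Step 9: x=[6.7177] v=[-0.6355]
Step 10: x=[6.6884] v=[-0.1171]
Step 11: x=[6.7915] v=[0.4123]
First v>=0 after going negative at step 11, time=2.7500

Answer: 2.7500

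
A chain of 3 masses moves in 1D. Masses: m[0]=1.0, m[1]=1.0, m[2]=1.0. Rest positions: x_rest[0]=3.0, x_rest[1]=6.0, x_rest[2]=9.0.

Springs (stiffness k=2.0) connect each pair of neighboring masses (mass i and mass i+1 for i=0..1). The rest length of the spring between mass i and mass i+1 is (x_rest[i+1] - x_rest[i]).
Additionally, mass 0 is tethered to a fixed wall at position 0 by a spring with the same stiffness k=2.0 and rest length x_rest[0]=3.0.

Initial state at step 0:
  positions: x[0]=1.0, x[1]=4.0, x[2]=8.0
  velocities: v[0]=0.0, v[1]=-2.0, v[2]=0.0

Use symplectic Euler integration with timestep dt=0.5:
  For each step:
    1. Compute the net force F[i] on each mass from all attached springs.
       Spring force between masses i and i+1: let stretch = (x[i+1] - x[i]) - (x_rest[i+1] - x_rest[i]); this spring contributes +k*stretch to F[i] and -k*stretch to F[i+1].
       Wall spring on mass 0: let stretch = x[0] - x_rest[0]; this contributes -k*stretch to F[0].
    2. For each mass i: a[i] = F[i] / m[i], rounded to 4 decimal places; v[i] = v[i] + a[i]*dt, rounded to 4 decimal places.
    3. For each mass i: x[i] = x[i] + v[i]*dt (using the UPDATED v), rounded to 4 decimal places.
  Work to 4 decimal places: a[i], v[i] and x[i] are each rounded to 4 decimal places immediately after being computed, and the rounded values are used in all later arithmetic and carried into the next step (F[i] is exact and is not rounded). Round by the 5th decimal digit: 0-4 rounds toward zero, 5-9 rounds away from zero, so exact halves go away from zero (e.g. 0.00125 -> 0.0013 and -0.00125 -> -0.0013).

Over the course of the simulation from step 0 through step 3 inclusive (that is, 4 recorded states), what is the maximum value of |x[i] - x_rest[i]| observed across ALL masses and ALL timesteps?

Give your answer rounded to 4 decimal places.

Step 0: x=[1.0000 4.0000 8.0000] v=[0.0000 -2.0000 0.0000]
Step 1: x=[2.0000 3.5000 7.5000] v=[2.0000 -1.0000 -1.0000]
Step 2: x=[2.7500 4.2500 6.5000] v=[1.5000 1.5000 -2.0000]
Step 3: x=[2.8750 5.3750 5.8750] v=[0.2500 2.2500 -1.2500]
Max displacement = 3.1250

Answer: 3.1250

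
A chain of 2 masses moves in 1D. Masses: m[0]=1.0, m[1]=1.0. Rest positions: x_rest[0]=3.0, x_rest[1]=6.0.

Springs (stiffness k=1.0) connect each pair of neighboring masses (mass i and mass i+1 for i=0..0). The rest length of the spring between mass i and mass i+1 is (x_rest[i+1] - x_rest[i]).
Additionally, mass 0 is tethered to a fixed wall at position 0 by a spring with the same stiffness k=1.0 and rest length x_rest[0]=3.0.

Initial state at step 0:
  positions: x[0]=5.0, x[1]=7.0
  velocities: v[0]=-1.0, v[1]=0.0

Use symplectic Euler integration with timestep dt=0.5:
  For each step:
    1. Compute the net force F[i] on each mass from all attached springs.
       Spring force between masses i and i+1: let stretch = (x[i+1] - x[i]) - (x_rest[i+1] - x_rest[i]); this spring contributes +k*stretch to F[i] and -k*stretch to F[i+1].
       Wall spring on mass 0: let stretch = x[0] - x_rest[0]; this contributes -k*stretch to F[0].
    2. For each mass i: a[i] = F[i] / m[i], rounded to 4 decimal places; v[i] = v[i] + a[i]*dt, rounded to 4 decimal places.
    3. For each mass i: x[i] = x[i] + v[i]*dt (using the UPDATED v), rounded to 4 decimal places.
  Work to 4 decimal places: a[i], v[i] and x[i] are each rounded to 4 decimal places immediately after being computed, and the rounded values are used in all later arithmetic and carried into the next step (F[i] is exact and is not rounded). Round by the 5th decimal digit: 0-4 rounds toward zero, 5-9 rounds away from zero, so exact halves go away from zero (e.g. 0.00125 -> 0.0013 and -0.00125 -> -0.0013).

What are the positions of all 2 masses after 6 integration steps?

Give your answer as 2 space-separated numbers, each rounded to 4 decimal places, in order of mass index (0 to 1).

Answer: 3.3047 3.8659

Derivation:
Step 0: x=[5.0000 7.0000] v=[-1.0000 0.0000]
Step 1: x=[3.7500 7.2500] v=[-2.5000 0.5000]
Step 2: x=[2.4375 7.3750] v=[-2.6250 0.2500]
Step 3: x=[1.7500 7.0156] v=[-1.3750 -0.7188]
Step 4: x=[1.9414 6.0898] v=[0.3828 -1.8516]
Step 5: x=[2.6846 4.8769] v=[1.4863 -2.4258]
Step 6: x=[3.3047 3.8659] v=[1.2402 -2.0220]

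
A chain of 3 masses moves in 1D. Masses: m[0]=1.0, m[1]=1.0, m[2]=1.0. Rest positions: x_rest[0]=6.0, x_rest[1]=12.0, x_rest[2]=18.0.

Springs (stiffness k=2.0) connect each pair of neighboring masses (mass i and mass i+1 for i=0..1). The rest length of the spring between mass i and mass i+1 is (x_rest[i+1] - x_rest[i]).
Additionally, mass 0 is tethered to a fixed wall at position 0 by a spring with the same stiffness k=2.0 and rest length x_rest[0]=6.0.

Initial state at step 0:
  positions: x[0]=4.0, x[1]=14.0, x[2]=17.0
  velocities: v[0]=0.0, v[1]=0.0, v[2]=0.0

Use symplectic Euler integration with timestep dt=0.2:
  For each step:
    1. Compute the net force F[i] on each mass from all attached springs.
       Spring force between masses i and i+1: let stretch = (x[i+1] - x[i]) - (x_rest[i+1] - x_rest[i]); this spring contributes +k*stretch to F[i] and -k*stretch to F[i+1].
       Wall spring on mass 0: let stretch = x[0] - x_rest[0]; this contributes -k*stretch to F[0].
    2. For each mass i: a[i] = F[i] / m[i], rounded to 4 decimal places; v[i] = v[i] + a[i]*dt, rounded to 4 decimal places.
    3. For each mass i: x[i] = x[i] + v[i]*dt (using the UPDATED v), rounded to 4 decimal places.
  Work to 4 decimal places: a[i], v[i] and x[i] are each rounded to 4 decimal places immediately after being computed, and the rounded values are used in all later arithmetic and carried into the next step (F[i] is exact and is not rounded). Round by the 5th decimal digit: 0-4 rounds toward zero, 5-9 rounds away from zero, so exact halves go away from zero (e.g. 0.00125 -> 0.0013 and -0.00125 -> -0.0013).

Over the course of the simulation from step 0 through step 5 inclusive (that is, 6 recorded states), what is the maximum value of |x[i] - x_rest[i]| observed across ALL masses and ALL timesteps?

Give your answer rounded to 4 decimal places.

Answer: 2.2358

Derivation:
Step 0: x=[4.0000 14.0000 17.0000] v=[0.0000 0.0000 0.0000]
Step 1: x=[4.4800 13.4400 17.2400] v=[2.4000 -2.8000 1.2000]
Step 2: x=[5.3184 12.4672 17.6560] v=[4.1920 -4.8640 2.0800]
Step 3: x=[6.3032 11.3376 18.1369] v=[4.9242 -5.6480 2.4045]
Step 4: x=[7.1865 10.3492 18.5539] v=[4.4167 -4.9420 2.0848]
Step 5: x=[7.7479 9.7642 18.7945] v=[2.8072 -2.9252 1.2029]
Max displacement = 2.2358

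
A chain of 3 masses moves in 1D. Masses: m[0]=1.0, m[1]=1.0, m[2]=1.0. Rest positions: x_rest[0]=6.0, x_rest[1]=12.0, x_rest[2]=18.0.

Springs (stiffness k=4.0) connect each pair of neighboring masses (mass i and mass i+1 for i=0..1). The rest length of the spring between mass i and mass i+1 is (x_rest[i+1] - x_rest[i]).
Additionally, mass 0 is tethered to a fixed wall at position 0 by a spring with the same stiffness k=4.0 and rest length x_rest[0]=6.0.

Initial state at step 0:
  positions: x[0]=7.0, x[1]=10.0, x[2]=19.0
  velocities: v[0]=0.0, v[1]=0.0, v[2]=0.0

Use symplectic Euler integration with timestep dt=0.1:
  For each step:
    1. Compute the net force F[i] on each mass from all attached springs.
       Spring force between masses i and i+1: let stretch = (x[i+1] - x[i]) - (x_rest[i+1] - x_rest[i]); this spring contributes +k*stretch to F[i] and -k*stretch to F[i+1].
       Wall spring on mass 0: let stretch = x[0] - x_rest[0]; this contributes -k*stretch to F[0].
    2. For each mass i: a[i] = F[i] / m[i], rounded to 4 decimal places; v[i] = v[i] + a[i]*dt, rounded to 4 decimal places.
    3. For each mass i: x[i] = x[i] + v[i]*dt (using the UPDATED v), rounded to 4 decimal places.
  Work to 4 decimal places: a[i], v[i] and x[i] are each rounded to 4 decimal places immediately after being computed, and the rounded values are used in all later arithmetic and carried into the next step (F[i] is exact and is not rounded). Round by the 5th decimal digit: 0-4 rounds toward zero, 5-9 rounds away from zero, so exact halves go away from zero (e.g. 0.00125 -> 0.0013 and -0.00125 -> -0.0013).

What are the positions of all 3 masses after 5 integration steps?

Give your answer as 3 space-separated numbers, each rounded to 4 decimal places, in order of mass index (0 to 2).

Step 0: x=[7.0000 10.0000 19.0000] v=[0.0000 0.0000 0.0000]
Step 1: x=[6.8400 10.2400 18.8800] v=[-1.6000 2.4000 -1.2000]
Step 2: x=[6.5424 10.6896 18.6544] v=[-2.9760 4.4960 -2.2560]
Step 3: x=[6.1490 11.2919 18.3502] v=[-3.9341 6.0230 -3.0419]
Step 4: x=[5.7154 11.9708 18.0037] v=[-4.3365 6.7892 -3.4652]
Step 5: x=[5.3034 12.6408 17.6559] v=[-4.1205 6.7002 -3.4784]

Answer: 5.3034 12.6408 17.6559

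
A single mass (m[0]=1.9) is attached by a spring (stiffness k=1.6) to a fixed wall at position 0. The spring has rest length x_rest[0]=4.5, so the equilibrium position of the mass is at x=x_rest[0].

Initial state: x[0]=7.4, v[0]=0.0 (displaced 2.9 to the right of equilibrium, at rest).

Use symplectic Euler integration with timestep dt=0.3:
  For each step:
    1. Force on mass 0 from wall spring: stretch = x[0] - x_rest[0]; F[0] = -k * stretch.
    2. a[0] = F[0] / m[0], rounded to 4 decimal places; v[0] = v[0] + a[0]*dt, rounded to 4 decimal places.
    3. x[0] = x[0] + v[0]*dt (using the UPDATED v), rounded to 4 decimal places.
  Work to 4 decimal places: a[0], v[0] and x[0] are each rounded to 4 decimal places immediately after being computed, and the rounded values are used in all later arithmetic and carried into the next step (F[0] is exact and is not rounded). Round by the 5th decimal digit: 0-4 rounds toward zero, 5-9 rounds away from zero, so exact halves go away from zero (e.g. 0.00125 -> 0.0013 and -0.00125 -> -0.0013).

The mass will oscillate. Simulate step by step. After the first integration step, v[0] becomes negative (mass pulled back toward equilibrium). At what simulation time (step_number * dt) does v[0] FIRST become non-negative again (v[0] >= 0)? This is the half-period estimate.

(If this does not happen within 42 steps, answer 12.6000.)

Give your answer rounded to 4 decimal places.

Answer: 3.6000

Derivation:
Step 0: x=[7.4000] v=[0.0000]
Step 1: x=[7.1802] v=[-0.7326]
Step 2: x=[6.7573] v=[-1.4097]
Step 3: x=[6.1633] v=[-1.9800]
Step 4: x=[5.4432] v=[-2.4002]
Step 5: x=[4.6517] v=[-2.6385]
Step 6: x=[3.8487] v=[-2.6768]
Step 7: x=[3.0950] v=[-2.5123]
Step 8: x=[2.4478] v=[-2.1573]
Step 9: x=[1.9562] v=[-1.6388]
Step 10: x=[1.6573] v=[-0.9962]
Step 11: x=[1.5739] v=[-0.2780]
Step 12: x=[1.7123] v=[0.4612]
First v>=0 after going negative at step 12, time=3.6000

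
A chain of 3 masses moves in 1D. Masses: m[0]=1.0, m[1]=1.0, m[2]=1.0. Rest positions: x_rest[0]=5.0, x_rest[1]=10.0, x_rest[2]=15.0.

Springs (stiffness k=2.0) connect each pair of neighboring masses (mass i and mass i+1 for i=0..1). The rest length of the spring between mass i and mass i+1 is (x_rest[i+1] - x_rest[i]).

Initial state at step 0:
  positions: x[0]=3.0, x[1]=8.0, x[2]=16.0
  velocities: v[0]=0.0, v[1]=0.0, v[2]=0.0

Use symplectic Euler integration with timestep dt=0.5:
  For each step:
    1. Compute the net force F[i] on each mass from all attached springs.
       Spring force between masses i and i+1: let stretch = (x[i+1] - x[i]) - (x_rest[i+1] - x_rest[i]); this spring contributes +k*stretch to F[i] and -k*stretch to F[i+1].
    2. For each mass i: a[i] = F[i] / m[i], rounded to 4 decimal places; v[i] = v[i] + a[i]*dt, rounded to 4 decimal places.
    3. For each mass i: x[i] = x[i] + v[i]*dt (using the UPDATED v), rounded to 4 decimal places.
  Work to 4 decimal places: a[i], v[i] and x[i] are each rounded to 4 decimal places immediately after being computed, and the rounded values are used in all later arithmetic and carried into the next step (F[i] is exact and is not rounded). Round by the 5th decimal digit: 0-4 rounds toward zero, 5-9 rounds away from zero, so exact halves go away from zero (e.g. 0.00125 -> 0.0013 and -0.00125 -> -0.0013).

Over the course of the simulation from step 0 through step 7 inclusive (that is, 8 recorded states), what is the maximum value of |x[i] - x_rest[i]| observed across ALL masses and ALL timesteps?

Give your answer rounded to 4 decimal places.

Step 0: x=[3.0000 8.0000 16.0000] v=[0.0000 0.0000 0.0000]
Step 1: x=[3.0000 9.5000 14.5000] v=[0.0000 3.0000 -3.0000]
Step 2: x=[3.7500 10.2500 13.0000] v=[1.5000 1.5000 -3.0000]
Step 3: x=[5.2500 9.1250 12.6250] v=[3.0000 -2.2500 -0.7500]
Step 4: x=[6.1875 7.8125 13.0000] v=[1.8750 -2.6250 0.7500]
Step 5: x=[5.4375 8.2813 13.2813] v=[-1.5000 0.9375 0.5625]
Step 6: x=[3.6094 9.8282 13.5626] v=[-3.6562 3.0937 0.5625]
Step 7: x=[2.3907 10.1329 14.4767] v=[-2.4374 0.6093 1.8281]
Max displacement = 2.6093

Answer: 2.6093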